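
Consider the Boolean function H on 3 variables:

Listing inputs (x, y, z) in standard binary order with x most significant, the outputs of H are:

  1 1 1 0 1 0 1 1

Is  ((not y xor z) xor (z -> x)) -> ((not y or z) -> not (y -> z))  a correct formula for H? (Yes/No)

Evaluate ((not y xor z) xor (z -> x)) -> ((not y or z) -> not (y -> z)) on each row and compare to H:
  x=0, y=0, z=0: formula gives 1, H = 1 ✓
  x=0, y=0, z=1: formula gives 1, H = 1 ✓
  x=0, y=1, z=0: formula gives 1, H = 1 ✓
  x=0, y=1, z=1: formula gives 0, H = 0 ✓
  x=1, y=0, z=0: formula gives 1, H = 1 ✓
  … (the remaining 3 rows also agree.)
All 8 rows match — the expression computes H exactly.

Yes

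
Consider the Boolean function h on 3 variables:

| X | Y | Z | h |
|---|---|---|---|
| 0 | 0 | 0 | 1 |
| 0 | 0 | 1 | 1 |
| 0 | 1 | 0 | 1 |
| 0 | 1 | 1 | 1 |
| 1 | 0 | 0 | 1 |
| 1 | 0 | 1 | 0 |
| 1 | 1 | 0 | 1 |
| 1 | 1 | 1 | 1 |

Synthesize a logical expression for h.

h(X, Y, Z) = ~((X & ~Y) & Z)

Only row (1,0,1) gives 0. So h is 1 everywhere except there — the complement of the minterm X·¬Y·Z.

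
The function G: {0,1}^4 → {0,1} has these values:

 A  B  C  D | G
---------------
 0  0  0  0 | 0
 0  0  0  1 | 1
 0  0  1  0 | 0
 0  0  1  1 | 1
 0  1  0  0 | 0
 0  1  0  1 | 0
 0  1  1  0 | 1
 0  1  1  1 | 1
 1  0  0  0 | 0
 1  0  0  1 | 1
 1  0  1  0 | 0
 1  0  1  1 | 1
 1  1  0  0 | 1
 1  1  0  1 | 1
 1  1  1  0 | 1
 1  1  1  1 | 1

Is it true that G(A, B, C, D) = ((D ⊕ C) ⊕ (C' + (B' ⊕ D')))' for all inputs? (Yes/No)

Evaluate ((D ⊕ C) ⊕ (C' + (B' ⊕ D')))' on each row and compare to G:
  A=0, B=0, C=0, D=0: formula gives 0, G = 0 ✓
  A=0, B=0, C=0, D=1: formula gives 1, G = 1 ✓
  A=0, B=0, C=1, D=0: formula gives 0, G = 0 ✓
  A=0, B=0, C=1, D=1: formula gives 0, but G = 1 ✗
Row (0,0,1,1) is a counterexample, so the formula is not equivalent to G.

No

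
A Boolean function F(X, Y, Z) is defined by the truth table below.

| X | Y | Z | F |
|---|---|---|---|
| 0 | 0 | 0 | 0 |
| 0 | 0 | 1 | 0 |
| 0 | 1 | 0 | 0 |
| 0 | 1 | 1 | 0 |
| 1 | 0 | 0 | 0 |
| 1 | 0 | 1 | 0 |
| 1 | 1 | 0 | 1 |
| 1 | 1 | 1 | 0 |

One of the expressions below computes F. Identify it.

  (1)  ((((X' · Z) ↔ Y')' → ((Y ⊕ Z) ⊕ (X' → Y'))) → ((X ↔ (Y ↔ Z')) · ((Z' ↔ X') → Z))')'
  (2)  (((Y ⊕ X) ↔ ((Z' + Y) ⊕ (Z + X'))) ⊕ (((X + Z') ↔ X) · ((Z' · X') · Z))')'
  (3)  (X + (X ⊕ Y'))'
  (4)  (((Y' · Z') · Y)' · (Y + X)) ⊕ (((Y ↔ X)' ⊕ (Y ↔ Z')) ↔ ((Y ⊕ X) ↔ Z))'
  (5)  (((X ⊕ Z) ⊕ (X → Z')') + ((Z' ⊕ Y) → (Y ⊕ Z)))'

1

(2) fails at (0,0,0): the formula yields 1, F is 0.
(3) fails at (0,1,0): the formula yields 1, F is 0.
(4) fails at (0,0,0): the formula yields 1, F is 0.
(5) fails at (0,0,0): the formula yields 1, F is 0.
That leaves (1). Evaluating it on every row reproduces the table of F exactly.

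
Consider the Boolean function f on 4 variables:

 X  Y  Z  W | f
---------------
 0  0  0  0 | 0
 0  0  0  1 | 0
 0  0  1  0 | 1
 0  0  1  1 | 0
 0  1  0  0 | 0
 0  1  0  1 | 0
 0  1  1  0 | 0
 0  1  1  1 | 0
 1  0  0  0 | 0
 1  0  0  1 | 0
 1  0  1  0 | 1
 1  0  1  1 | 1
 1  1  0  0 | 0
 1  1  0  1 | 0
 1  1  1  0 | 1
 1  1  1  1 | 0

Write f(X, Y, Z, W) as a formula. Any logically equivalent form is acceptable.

f=1 on 4 inputs: (0,0,1,0), (1,0,1,0), (1,0,1,1), (1,1,1,0). Reading each as a conjunction of literals (¬X·¬Y·Z·¬W, X·¬Y·Z·¬W, X·¬Y·Z·W, X·Y·Z·¬W) and taking the OR gives the canonical DNF.

f(X, Y, Z, W) = (((((¬X ∧ ¬Y) ∧ Z) ∧ ¬W) ∨ (((X ∧ ¬Y) ∧ Z) ∧ ¬W)) ∨ (((X ∧ ¬Y) ∧ Z) ∧ W)) ∨ (((X ∧ Y) ∧ Z) ∧ ¬W)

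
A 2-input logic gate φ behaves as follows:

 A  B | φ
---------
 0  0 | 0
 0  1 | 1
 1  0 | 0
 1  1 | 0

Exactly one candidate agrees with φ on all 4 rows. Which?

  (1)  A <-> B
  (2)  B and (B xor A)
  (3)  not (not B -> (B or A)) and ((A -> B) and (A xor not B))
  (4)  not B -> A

(1) disagrees with φ on (0,0) (formula → 1, table → 0); rule it out.
(3) disagrees with φ on (0,0) (formula → 1, table → 0); rule it out.
(4) disagrees with φ on (1,0) (formula → 1, table → 0); rule it out.
(2) is the remaining candidate, and it agrees with φ on all 4 inputs.

2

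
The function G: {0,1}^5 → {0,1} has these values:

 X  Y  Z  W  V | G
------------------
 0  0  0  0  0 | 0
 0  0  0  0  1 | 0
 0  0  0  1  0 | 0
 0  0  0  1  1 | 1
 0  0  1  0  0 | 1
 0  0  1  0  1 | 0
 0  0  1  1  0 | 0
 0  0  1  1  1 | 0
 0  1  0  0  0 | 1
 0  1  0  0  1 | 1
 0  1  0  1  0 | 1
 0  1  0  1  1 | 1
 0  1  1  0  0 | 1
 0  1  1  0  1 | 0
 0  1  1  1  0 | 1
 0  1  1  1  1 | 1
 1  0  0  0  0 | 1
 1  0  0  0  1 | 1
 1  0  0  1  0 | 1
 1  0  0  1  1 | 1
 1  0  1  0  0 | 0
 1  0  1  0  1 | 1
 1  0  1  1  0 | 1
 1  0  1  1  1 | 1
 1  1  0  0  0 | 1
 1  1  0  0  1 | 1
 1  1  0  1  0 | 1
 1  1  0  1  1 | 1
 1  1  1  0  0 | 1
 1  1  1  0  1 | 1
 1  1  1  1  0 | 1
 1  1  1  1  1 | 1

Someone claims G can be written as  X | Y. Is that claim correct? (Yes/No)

Check the formula against G row by row:
  X=0, Y=0, Z=0, W=0, V=0: formula gives 0, G = 0 ✓
  X=0, Y=0, Z=0, W=0, V=1: formula gives 0, G = 0 ✓
  X=0, Y=0, Z=0, W=1, V=0: formula gives 0, G = 0 ✓
  X=0, Y=0, Z=0, W=1, V=1: formula gives 0, but G = 1 ✗
Since they disagree at (0,0,0,1,1), the expression is not a correct formula for G.

No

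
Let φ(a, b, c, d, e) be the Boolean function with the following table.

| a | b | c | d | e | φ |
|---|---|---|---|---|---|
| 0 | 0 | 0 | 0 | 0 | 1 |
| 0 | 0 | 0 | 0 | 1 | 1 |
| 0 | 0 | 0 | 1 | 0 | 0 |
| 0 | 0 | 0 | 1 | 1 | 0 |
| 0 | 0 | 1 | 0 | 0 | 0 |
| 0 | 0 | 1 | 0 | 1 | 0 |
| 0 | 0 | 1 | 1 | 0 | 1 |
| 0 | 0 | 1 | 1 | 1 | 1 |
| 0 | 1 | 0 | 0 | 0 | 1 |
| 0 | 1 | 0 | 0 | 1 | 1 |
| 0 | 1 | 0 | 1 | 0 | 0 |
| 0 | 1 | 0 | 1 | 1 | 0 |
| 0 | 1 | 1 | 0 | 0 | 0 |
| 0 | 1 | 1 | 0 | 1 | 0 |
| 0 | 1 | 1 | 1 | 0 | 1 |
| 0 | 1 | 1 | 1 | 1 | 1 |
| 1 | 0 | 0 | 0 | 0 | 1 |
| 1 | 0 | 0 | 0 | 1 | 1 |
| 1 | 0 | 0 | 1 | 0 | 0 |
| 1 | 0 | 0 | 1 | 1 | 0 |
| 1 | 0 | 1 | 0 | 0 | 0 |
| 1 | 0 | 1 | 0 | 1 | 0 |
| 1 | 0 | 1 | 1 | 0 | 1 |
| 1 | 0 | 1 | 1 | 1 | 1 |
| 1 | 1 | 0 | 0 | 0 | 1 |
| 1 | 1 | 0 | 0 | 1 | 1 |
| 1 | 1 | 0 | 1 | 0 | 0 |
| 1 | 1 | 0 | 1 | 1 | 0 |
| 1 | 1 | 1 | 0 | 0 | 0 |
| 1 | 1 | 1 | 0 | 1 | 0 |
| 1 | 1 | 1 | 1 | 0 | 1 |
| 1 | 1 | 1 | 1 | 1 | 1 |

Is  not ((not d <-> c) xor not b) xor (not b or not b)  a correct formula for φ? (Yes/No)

Yes

Test each input against both φ and the formula:
  a=0, b=0, c=0, d=0, e=0: formula gives 1, φ = 1 ✓
  a=0, b=0, c=0, d=0, e=1: formula gives 1, φ = 1 ✓
  a=0, b=0, c=0, d=1, e=0: formula gives 0, φ = 0 ✓
  a=0, b=0, c=0, d=1, e=1: formula gives 0, φ = 0 ✓
  …and likewise for the remaining 28 rows.
Every row agrees, so the formula is equivalent.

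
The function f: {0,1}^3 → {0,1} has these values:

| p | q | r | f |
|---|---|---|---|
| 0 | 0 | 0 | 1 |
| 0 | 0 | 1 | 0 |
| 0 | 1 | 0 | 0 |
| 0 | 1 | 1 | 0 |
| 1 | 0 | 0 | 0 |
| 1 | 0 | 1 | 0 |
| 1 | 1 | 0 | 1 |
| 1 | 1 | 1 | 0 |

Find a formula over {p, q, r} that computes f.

f(p, q, r) = ((not p and not q) and not r) or ((p and q) and not r)

The 1-rows are (0,0,0), (1,1,0). Each contributes one minterm — ¬p·¬q·¬r; p·q·¬r — and their disjunction is a sum-of-products form of f.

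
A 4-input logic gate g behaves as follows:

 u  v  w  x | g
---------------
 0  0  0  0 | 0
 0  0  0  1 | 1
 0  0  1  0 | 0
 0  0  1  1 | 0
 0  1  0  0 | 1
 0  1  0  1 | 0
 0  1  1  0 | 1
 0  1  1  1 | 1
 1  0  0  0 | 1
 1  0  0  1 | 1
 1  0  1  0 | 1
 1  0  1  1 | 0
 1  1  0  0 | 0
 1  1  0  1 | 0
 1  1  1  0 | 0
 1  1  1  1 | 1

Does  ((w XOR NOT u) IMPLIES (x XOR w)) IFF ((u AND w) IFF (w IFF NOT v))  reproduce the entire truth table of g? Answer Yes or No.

Yes

Evaluate ((w XOR NOT u) IMPLIES (x XOR w)) IFF ((u AND w) IFF (w IFF NOT v)) on each row and compare to g:
  u=0, v=0, w=0, x=0: formula gives 0, g = 0 ✓
  u=0, v=0, w=0, x=1: formula gives 1, g = 1 ✓
  u=0, v=0, w=1, x=0: formula gives 0, g = 0 ✓
  u=0, v=0, w=1, x=1: formula gives 0, g = 0 ✓
  …and likewise for the remaining 12 rows.
No disagreement on any input; they are logically equivalent.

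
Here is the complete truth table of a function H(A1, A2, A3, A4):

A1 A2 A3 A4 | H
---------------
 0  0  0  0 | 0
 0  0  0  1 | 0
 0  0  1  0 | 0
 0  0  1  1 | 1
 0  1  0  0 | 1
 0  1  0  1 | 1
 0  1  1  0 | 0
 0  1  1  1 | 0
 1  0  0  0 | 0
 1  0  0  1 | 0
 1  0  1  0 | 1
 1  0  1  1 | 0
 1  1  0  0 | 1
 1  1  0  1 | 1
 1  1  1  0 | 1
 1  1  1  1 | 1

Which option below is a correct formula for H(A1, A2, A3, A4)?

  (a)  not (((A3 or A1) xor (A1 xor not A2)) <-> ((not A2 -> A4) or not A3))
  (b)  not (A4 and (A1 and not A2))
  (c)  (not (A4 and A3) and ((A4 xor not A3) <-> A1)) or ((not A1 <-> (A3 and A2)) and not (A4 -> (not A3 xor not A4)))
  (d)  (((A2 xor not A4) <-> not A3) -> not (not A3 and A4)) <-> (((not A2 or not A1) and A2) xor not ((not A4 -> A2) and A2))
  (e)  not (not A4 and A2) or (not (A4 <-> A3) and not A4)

(b): at (0,0,0,0) it gives 1, but H = 0 — eliminated.
(c): at (0,0,0,1) it gives 1, but H = 0 — eliminated.
(d): at (0,0,0,0) it gives 1, but H = 0 — eliminated.
(e): at (0,0,0,0) it gives 1, but H = 0 — eliminated.
(a) is the remaining candidate, and it agrees with H on all 16 inputs.

a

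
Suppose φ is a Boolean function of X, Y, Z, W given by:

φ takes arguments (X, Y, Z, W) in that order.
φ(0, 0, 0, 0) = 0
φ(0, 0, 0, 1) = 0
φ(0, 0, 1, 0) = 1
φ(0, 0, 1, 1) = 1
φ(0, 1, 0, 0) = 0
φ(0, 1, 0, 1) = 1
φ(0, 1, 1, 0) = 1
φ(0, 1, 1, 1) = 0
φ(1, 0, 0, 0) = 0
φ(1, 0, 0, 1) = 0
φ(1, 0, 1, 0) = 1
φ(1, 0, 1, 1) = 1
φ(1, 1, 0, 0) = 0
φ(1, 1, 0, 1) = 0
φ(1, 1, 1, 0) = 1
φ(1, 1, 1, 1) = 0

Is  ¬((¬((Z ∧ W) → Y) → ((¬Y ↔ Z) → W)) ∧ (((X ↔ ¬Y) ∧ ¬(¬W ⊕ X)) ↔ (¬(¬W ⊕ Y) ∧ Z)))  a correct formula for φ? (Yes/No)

Evaluate ¬((¬((Z ∧ W) → Y) → ((¬Y ↔ Z) → W)) ∧ (((X ↔ ¬Y) ∧ ¬(¬W ⊕ X)) ↔ (¬(¬W ⊕ Y) ∧ Z))) on each row and compare to φ:
  X=0, Y=0, Z=0, W=0: formula gives 0, φ = 0 ✓
  X=0, Y=0, Z=0, W=1: formula gives 0, φ = 0 ✓
  X=0, Y=0, Z=1, W=0: formula gives 0, but φ = 1 ✗
Row (0,0,1,0) is a counterexample, so the formula is not equivalent to φ.

No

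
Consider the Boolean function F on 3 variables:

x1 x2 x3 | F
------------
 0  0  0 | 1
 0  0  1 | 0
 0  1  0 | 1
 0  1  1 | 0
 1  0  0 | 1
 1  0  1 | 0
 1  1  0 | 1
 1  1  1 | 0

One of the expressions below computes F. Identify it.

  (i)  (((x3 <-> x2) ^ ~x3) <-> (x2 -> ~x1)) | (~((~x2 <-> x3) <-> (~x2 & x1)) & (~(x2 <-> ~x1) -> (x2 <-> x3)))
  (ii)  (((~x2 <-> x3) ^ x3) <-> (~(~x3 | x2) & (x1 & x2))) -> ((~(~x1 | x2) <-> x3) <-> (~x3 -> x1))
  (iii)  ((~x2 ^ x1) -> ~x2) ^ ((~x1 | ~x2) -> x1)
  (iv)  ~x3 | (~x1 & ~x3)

(i) fails at (0,0,0): the formula yields 0, F is 1.
(ii) fails at (0,0,0): the formula yields 0, F is 1.
(iii) fails at (0,0,1): the formula yields 1, F is 0.
Only (iv) survives; checking it on all 8 rows confirms it matches F.

iv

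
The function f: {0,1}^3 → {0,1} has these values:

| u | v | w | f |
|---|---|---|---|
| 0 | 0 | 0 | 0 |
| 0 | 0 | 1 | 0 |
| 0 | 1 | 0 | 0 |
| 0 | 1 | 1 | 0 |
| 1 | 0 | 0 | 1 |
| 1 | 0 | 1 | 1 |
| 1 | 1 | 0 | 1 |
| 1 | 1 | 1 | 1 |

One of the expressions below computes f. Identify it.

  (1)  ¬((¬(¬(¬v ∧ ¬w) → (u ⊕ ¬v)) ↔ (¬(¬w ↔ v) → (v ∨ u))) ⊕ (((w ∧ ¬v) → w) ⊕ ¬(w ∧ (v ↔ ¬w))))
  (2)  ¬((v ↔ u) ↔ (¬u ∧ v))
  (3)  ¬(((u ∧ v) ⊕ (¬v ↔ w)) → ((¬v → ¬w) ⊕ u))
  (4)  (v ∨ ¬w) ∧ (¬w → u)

(2) disagrees with f on (0,0,0) (formula → 1, table → 0); rule it out.
(3) disagrees with f on (0,0,1) (formula → 1, table → 0); rule it out.
(4) disagrees with f on (0,1,1) (formula → 1, table → 0); rule it out.
That leaves (1). Evaluating it on every row reproduces the table of f exactly.

1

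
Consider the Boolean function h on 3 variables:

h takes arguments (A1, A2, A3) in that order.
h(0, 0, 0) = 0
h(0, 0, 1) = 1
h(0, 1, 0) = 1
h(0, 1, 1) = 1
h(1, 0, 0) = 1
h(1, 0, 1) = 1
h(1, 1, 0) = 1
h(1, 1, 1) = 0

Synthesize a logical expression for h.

h(A1, A2, A3) = ~(((~A1 & ~A2) & ~A3) | ((A1 & A2) & A3))

h is 0 on only 2 rows — (0,0,0), (1,1,1). Writing each as a minterm (¬A1·¬A2·¬A3, A1·A2·A3) and OR-ing them characterizes exactly where h=0, so h is the negation of that disjunction.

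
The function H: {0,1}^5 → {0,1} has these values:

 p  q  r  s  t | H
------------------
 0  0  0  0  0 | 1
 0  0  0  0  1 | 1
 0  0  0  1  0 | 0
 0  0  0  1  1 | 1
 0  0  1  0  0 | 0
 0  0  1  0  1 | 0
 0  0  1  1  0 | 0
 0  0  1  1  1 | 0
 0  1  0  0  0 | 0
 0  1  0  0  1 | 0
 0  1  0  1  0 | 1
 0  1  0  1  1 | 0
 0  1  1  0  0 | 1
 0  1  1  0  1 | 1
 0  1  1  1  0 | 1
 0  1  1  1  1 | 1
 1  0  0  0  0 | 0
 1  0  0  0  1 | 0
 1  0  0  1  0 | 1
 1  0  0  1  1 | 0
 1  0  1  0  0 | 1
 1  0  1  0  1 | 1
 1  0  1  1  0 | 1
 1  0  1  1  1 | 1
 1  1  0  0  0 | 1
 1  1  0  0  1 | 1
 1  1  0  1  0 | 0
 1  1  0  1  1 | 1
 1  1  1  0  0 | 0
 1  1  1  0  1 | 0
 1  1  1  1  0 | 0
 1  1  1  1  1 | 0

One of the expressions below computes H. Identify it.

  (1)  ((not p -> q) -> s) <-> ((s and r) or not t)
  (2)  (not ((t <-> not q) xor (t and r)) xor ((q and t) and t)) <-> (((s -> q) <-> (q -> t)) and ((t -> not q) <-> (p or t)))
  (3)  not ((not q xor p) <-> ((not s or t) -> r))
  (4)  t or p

3

(1) disagrees with H on (0,0,0,0,1) (formula → 0, table → 1); rule it out.
(2) disagrees with H on (0,0,0,0,0) (formula → 0, table → 1); rule it out.
(4) disagrees with H on (0,0,0,0,0) (formula → 0, table → 1); rule it out.
That leaves (3). Evaluating it on every row reproduces the table of H exactly.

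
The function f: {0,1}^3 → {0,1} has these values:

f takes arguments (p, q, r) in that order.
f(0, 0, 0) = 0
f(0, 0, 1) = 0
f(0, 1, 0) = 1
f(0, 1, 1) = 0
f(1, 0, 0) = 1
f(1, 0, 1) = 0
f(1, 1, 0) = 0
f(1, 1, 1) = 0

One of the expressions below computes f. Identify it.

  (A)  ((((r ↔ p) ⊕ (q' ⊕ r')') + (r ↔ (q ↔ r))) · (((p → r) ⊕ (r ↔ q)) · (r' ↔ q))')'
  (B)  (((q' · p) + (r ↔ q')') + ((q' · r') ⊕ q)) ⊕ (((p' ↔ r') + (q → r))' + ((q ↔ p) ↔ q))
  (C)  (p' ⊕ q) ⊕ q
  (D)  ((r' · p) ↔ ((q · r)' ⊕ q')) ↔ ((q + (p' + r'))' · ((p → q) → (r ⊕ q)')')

D

(A) fails at (0,0,0): the formula yields 1, f is 0.
(B) fails at (0,0,0): the formula yields 1, f is 0.
(C) fails at (0,0,0): the formula yields 1, f is 0.
(D) is the remaining candidate, and it agrees with f on all 8 inputs.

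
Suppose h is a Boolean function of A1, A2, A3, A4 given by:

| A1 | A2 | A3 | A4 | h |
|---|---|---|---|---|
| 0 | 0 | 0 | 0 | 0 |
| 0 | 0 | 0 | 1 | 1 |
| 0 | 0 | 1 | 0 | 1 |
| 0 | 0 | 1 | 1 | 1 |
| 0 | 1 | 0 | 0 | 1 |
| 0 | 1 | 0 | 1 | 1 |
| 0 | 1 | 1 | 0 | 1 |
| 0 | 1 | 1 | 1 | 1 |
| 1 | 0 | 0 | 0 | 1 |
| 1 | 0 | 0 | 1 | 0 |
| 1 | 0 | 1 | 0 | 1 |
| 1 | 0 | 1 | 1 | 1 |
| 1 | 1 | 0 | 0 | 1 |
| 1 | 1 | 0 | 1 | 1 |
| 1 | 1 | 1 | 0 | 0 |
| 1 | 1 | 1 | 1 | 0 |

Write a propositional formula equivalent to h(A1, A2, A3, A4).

h(A1, A2, A3, A4) = ((((((A1' · A2') · A3') · A4') + (((A1 · A2') · A3') · A4)) + (((A1 · A2) · A3) · A4')) + (((A1 · A2) · A3) · A4))'

h is 0 on only 4 rows — (0,0,0,0), (1,0,0,1), (1,1,1,0), (1,1,1,1). Writing each as a minterm (¬A1·¬A2·¬A3·¬A4, A1·¬A2·¬A3·A4, A1·A2·A3·¬A4, A1·A2·A3·A4) and OR-ing them characterizes exactly where h=0, so h is the negation of that disjunction.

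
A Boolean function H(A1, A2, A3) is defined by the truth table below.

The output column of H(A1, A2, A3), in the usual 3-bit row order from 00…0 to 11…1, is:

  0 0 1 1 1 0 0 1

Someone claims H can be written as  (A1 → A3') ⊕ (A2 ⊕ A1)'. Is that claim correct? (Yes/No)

Yes

Test each input against both H and the formula:
  A1=0, A2=0, A3=0: formula gives 0, H = 0 ✓
  A1=0, A2=0, A3=1: formula gives 0, H = 0 ✓
  A1=0, A2=1, A3=0: formula gives 1, H = 1 ✓
  A1=0, A2=1, A3=1: formula gives 1, H = 1 ✓
  A1=1, A2=0, A3=0: formula gives 1, H = 1 ✓
  …and likewise for the remaining 3 rows.
No disagreement on any input; they are logically equivalent.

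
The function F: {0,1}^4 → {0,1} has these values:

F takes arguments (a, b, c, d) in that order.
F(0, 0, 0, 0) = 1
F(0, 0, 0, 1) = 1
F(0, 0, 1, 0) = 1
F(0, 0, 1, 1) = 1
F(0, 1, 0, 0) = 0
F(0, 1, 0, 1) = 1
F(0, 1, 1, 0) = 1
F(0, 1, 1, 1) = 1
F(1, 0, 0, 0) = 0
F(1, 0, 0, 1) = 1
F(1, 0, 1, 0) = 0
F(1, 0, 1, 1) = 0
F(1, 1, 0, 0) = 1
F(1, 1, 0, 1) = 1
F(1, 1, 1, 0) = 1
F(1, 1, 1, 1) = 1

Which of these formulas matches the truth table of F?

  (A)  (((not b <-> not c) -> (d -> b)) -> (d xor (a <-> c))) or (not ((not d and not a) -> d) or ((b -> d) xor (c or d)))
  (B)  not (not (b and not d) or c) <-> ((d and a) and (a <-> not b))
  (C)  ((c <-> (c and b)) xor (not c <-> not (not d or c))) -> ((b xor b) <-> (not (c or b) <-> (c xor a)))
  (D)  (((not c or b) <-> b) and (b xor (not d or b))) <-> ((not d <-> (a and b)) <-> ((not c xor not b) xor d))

C

(A): at (0,1,0,0) it gives 1, but F = 0 — eliminated.
(B): at (1,0,0,0) it gives 1, but F = 0 — eliminated.
(D): at (0,0,0,0) it gives 0, but F = 1 — eliminated.
Only (C) survives; checking it on all 16 rows confirms it matches F.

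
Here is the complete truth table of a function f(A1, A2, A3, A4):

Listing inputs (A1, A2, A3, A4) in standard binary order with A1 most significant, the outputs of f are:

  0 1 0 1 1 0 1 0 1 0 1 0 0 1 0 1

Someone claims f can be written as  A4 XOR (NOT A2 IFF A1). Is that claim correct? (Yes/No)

Yes

Check the formula against f row by row:
  A1=0, A2=0, A3=0, A4=0: formula gives 0, f = 0 ✓
  A1=0, A2=0, A3=0, A4=1: formula gives 1, f = 1 ✓
  A1=0, A2=0, A3=1, A4=0: formula gives 0, f = 0 ✓
  A1=0, A2=0, A3=1, A4=1: formula gives 1, f = 1 ✓
  … (the remaining 12 rows also agree.)
All 16 rows match — the expression computes f exactly.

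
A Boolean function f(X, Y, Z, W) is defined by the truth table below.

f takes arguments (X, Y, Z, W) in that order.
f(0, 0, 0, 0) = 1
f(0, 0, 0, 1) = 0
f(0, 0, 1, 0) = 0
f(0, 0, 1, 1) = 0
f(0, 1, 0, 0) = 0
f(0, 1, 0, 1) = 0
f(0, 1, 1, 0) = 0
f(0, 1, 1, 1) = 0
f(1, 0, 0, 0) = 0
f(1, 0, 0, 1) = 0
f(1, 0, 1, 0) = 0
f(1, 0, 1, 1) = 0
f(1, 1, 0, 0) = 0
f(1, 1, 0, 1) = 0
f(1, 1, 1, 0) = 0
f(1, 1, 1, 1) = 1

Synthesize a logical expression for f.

f(X, Y, Z, W) = (((X' · Y') · Z') · W') + (((X · Y) · Z) · W)

f=1 on 2 inputs: (0,0,0,0), (1,1,1,1). Reading each as a conjunction of literals (¬X·¬Y·¬Z·¬W, X·Y·Z·W) and taking the OR gives the canonical DNF.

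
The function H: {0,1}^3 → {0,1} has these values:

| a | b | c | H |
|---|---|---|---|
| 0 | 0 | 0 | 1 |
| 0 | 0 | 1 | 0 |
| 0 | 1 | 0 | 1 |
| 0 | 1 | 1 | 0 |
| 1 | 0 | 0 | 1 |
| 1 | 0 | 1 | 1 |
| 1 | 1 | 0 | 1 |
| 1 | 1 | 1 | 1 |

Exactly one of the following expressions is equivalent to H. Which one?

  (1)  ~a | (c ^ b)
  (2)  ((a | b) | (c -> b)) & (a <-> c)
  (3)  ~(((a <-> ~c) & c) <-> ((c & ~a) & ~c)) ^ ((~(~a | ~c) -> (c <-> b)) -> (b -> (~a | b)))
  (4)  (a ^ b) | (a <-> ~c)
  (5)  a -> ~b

3

(1) disagrees with H on (0,0,1) (formula → 1, table → 0); rule it out.
(2) disagrees with H on (1,0,0) (formula → 0, table → 1); rule it out.
(4) disagrees with H on (0,0,0) (formula → 0, table → 1); rule it out.
(5) disagrees with H on (0,0,1) (formula → 1, table → 0); rule it out.
(3) is the remaining candidate, and it agrees with H on all 8 inputs.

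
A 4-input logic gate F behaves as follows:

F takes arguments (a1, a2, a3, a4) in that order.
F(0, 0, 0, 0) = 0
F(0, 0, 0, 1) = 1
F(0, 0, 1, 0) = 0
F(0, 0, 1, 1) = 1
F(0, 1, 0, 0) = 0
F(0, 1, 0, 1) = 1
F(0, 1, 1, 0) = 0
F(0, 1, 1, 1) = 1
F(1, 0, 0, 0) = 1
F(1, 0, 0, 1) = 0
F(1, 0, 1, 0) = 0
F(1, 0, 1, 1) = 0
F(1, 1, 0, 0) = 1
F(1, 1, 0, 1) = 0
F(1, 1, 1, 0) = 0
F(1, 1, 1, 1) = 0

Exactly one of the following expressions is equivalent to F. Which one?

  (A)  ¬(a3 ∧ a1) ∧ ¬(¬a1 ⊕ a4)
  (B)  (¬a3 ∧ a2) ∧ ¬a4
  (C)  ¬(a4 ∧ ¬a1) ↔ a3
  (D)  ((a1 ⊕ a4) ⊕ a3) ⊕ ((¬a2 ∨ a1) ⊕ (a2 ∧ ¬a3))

A

(B) disagrees with F on (0,0,0,1) (formula → 0, table → 1); rule it out.
(C) disagrees with F on (0,0,1,0) (formula → 1, table → 0); rule it out.
(D) disagrees with F on (0,0,0,0) (formula → 1, table → 0); rule it out.
(A) is the remaining candidate, and it agrees with F on all 16 inputs.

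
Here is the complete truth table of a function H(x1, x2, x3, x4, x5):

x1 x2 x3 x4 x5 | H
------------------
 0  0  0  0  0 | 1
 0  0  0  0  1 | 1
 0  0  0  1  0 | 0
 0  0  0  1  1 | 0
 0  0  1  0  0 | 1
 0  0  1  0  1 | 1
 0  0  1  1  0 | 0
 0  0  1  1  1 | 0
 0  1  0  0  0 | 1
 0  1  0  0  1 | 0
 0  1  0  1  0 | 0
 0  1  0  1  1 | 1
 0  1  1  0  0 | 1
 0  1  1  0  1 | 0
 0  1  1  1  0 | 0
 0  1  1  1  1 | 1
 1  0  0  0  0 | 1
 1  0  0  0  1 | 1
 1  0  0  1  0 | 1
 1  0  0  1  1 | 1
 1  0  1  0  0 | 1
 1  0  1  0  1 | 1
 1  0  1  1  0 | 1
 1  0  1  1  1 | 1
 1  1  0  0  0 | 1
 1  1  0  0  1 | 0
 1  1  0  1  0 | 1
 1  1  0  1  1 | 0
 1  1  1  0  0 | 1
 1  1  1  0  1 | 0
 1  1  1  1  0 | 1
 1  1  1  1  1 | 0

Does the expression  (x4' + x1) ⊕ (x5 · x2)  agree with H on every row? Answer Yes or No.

Evaluate (x4' + x1) ⊕ (x5 · x2) on each row and compare to H:
  x1=0, x2=0, x3=0, x4=0, x5=0: formula gives 1, H = 1 ✓
  x1=0, x2=0, x3=0, x4=0, x5=1: formula gives 1, H = 1 ✓
  x1=0, x2=0, x3=0, x4=1, x5=0: formula gives 0, H = 0 ✓
  x1=0, x2=0, x3=0, x4=1, x5=1: formula gives 0, H = 0 ✓
  … (the remaining 28 rows also agree.)
All 32 rows match — the expression computes H exactly.

Yes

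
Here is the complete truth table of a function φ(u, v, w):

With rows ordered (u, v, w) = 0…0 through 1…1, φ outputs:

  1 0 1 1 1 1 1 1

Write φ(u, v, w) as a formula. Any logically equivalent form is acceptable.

Only row (0,0,1) gives 0. So φ is 1 everywhere except there — the complement of the minterm ¬u·¬v·w.

φ(u, v, w) = ~((~u & ~v) & w)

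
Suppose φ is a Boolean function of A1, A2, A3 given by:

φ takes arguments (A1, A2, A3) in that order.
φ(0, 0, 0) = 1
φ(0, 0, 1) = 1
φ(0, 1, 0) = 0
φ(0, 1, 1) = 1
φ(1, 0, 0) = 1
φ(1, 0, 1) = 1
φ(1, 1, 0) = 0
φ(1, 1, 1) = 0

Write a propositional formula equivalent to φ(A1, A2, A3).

There are just 3 zero rows: (0,1,0), (1,1,0), (1,1,1). Their minterms are ¬A1·A2·¬A3, A1·A2·¬A3, A1·A2·A3; the OR of those covers precisely the 0-outputs, and negating it yields φ.

φ(A1, A2, A3) = not ((((not A1 and A2) and not A3) or ((A1 and A2) and not A3)) or ((A1 and A2) and A3))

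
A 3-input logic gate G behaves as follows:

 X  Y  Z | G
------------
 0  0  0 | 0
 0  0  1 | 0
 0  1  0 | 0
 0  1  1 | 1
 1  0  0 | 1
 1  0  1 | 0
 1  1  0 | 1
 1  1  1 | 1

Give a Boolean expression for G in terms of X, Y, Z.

G(X, Y, Z) = ((((NOT X AND Y) AND Z) OR ((X AND NOT Y) AND NOT Z)) OR ((X AND Y) AND NOT Z)) OR ((X AND Y) AND Z)

The 1-rows are (0,1,1), (1,0,0), (1,1,0), (1,1,1). Each contributes one minterm — ¬X·Y·Z; X·¬Y·¬Z; X·Y·¬Z; X·Y·Z — and their disjunction is a sum-of-products form of G.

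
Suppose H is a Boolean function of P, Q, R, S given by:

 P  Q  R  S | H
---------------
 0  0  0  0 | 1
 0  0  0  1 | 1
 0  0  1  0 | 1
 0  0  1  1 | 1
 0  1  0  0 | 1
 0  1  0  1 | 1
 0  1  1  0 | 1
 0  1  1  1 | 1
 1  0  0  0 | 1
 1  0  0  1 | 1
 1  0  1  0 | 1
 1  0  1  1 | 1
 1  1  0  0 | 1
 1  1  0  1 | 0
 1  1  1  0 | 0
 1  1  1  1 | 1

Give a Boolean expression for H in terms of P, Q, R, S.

H(P, Q, R, S) = ~((((P & Q) & ~R) & S) | (((P & Q) & R) & ~S))

The 0-rows are (1,1,0,1), (1,1,1,0). Take each as a conjunction (P·Q·¬R·S, P·Q·R·¬S), form their disjunction, and complement — that gives a formula that is 1 everywhere H is.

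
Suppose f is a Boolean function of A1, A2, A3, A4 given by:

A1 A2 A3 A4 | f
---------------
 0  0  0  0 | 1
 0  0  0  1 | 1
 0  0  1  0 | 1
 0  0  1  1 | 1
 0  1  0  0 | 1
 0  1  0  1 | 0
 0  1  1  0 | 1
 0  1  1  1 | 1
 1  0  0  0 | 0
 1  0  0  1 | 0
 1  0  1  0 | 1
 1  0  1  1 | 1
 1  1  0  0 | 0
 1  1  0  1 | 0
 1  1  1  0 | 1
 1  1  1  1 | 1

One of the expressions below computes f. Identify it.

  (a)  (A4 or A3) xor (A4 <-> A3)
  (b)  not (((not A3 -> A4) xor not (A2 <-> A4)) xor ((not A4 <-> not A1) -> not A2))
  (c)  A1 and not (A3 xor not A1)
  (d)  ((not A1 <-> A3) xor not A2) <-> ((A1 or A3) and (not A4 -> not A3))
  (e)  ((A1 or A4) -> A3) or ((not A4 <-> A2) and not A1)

e

(a) disagrees with f on (0,0,1,1) (formula → 0, table → 1); rule it out.
(b) disagrees with f on (0,0,0,0) (formula → 0, table → 1); rule it out.
(c) disagrees with f on (0,0,0,0) (formula → 0, table → 1); rule it out.
(d) disagrees with f on (0,0,0,0) (formula → 0, table → 1); rule it out.
That leaves (e). Evaluating it on every row reproduces the table of f exactly.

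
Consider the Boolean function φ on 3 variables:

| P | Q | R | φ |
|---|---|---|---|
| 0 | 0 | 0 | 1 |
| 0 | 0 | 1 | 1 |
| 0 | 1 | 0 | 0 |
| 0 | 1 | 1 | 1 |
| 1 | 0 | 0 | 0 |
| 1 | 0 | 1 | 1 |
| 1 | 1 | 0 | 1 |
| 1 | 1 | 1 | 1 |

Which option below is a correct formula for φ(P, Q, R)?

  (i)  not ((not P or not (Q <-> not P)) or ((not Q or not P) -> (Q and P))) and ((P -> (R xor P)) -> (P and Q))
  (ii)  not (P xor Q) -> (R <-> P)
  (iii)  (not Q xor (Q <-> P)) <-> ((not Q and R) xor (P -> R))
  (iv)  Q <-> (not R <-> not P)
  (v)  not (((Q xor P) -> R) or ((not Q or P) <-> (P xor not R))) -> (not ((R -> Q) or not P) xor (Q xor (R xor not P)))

(i) disagrees with φ on (0,0,0) (formula → 0, table → 1); rule it out.
(ii) disagrees with φ on (0,0,1) (formula → 0, table → 1); rule it out.
(iii) disagrees with φ on (0,0,0) (formula → 0, table → 1); rule it out.
(iv) disagrees with φ on (0,0,0) (formula → 0, table → 1); rule it out.
That leaves (v). Evaluating it on every row reproduces the table of φ exactly.

v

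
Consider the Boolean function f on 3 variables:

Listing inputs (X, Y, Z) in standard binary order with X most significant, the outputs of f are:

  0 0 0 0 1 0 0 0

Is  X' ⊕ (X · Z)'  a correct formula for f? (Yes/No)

No

Check the formula against f row by row:
  X=0, Y=0, Z=0: formula gives 0, f = 0 ✓
  X=0, Y=0, Z=1: formula gives 0, f = 0 ✓
  X=0, Y=1, Z=0: formula gives 0, f = 0 ✓
  X=0, Y=1, Z=1: formula gives 0, f = 0 ✓
  X=1, Y=0, Z=0: formula gives 1, f = 1 ✓
  …
  X=1, Y=1, Z=0: formula gives 1, but f = 0 ✗
Row (1,1,0) is a counterexample, so the formula is not equivalent to f.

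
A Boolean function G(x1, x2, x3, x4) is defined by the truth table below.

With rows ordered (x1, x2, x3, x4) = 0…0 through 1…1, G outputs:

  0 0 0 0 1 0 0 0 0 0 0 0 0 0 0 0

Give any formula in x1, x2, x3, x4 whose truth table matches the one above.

G is 1 on exactly one input, (0,1,0,0), whose minterm is ¬x1·x2·¬x3·¬x4. So G is just that conjunction.

G(x1, x2, x3, x4) = ((x1' · x2) · x3') · x4'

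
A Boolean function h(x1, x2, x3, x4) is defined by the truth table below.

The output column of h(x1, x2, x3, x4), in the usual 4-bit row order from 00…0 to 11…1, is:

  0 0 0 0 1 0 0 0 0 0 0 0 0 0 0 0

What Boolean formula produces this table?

Only row (0,1,0,0) gives 1. That row's minterm ¬x1·x2·¬x3·¬x4 is h directly.

h(x1, x2, x3, x4) = ((NOT x1 AND x2) AND NOT x3) AND NOT x4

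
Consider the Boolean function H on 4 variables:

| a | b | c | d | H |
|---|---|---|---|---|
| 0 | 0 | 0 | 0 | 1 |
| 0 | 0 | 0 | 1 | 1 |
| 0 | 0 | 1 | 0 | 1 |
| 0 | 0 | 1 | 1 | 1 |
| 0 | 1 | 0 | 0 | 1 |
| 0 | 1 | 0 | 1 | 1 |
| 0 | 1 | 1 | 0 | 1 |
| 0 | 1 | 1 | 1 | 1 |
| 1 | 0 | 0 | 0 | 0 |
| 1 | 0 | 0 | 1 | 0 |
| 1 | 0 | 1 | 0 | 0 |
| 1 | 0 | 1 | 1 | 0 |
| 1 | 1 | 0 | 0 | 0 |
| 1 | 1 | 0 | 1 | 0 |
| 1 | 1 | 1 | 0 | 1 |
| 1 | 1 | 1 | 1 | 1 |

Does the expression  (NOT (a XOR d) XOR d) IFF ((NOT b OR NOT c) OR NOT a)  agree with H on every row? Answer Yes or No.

Yes

Check the formula against H row by row:
  a=0, b=0, c=0, d=0: formula gives 1, H = 1 ✓
  a=0, b=0, c=0, d=1: formula gives 1, H = 1 ✓
  a=0, b=0, c=1, d=0: formula gives 1, H = 1 ✓
  a=0, b=0, c=1, d=1: formula gives 1, H = 1 ✓
  … (the remaining 12 rows also agree.)
Every row agrees, so the formula is equivalent.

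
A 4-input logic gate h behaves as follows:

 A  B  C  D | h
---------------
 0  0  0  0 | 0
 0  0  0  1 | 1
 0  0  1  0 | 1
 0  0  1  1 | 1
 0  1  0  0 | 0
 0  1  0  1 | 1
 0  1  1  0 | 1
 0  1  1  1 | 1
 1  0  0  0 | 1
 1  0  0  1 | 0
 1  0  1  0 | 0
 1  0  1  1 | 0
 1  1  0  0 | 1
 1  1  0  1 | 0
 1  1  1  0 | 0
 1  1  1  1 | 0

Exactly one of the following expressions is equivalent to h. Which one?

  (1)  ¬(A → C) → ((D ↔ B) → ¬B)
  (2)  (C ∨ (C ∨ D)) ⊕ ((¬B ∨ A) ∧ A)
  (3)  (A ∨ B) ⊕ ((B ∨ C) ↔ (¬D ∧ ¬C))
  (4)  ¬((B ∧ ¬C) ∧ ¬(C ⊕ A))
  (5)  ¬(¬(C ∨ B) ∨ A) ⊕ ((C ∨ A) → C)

(1) fails at (0,0,0,0): the formula yields 1, h is 0.
(3) fails at (0,0,1,0): the formula yields 0, h is 1.
(4) fails at (0,0,0,0): the formula yields 1, h is 0.
(5) fails at (0,0,0,0): the formula yields 1, h is 0.
That leaves (2). Evaluating it on every row reproduces the table of h exactly.

2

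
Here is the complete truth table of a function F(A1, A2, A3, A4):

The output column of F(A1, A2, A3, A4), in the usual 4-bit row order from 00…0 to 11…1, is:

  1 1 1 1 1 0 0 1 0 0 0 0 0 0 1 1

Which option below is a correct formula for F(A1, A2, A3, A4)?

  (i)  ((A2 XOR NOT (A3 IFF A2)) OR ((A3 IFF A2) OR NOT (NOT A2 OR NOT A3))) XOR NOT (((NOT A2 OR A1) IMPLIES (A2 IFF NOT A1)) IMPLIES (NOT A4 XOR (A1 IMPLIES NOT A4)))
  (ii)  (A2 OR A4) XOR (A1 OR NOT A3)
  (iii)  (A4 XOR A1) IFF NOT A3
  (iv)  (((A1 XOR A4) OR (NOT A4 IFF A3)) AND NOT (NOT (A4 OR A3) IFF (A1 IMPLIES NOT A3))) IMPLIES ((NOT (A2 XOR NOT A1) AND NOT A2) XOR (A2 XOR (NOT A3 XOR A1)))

(ii) fails at (0,0,0,1): the formula yields 0, F is 1.
(iii) fails at (0,0,0,0): the formula yields 0, F is 1.
(iv) fails at (0,0,1,0): the formula yields 0, F is 1.
Only (i) survives; checking it on all 16 rows confirms it matches F.

i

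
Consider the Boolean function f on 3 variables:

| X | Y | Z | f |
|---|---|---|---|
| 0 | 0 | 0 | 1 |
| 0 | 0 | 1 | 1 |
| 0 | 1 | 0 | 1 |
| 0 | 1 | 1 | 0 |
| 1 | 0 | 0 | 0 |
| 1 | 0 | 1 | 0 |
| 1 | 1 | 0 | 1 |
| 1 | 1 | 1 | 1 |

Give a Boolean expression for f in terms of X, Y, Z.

There are just 3 zero rows: (0,1,1), (1,0,0), (1,0,1). Their minterms are ¬X·Y·Z, X·¬Y·¬Z, X·¬Y·Z; the OR of those covers precisely the 0-outputs, and negating it yields f.

f(X, Y, Z) = ((((X' · Y) · Z) + ((X · Y') · Z')) + ((X · Y') · Z))'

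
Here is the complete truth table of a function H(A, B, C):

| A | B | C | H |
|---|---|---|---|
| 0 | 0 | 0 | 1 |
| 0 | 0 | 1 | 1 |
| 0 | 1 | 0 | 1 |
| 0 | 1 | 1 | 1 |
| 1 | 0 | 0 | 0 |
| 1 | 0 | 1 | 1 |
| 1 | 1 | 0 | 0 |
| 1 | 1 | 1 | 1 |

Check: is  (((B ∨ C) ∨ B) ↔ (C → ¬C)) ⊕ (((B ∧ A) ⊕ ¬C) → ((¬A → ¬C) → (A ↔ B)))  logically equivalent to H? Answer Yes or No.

Yes

Check the formula against H row by row:
  A=0, B=0, C=0: formula gives 1, H = 1 ✓
  A=0, B=0, C=1: formula gives 1, H = 1 ✓
  A=0, B=1, C=0: formula gives 1, H = 1 ✓
  A=0, B=1, C=1: formula gives 1, H = 1 ✓
  A=1, B=0, C=0: formula gives 0, H = 0 ✓
  …and likewise for the remaining 3 rows.
All 8 rows match — the expression computes H exactly.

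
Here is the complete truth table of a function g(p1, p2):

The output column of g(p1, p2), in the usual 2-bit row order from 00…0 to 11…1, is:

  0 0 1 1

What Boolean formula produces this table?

g(p1, p2) = (p1 and not p2) or (p1 and p2)

Collect the rows where g=1 — (1,0), (1,1) — and write one minterm per row: p1·¬p2, p1·p2. Their union (logical OR) reproduces the table exactly.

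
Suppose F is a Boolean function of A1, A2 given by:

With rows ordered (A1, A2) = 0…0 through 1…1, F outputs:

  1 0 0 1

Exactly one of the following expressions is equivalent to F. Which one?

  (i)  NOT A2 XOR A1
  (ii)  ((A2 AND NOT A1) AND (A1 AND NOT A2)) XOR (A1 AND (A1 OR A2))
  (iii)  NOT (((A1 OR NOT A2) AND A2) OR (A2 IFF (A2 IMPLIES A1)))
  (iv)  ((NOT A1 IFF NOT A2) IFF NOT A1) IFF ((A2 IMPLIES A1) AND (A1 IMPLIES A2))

i

(ii) disagrees with F on (0,0) (formula → 0, table → 1); rule it out.
(iii) disagrees with F on (0,1) (formula → 1, table → 0); rule it out.
(iv) disagrees with F on (0,1) (formula → 1, table → 0); rule it out.
Only (i) survives; checking it on all 4 rows confirms it matches F.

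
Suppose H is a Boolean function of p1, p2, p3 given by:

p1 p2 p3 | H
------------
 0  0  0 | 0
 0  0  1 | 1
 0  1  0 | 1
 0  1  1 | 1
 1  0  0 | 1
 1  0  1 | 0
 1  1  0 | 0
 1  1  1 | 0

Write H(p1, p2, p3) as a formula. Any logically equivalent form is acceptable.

The 1-rows are (0,0,1), (0,1,0), (0,1,1), (1,0,0). Each contributes one minterm — ¬p1·¬p2·p3; ¬p1·p2·¬p3; ¬p1·p2·p3; p1·¬p2·¬p3 — and their disjunction is a sum-of-products form of H.

H(p1, p2, p3) = ((((~p1 & ~p2) & p3) | ((~p1 & p2) & ~p3)) | ((~p1 & p2) & p3)) | ((p1 & ~p2) & ~p3)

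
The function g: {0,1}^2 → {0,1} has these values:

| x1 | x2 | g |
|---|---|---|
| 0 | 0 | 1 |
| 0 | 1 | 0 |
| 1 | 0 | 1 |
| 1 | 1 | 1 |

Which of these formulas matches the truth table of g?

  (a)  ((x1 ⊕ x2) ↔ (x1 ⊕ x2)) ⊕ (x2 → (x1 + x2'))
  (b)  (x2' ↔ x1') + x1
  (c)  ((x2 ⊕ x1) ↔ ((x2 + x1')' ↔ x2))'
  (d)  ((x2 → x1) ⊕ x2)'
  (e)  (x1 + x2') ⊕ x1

b

(a) disagrees with g on (0,0) (formula → 0, table → 1); rule it out.
(c) disagrees with g on (0,1) (formula → 1, table → 0); rule it out.
(d) disagrees with g on (0,0) (formula → 0, table → 1); rule it out.
(e) disagrees with g on (1,0) (formula → 0, table → 1); rule it out.
(b) is the remaining candidate, and it agrees with g on all 4 inputs.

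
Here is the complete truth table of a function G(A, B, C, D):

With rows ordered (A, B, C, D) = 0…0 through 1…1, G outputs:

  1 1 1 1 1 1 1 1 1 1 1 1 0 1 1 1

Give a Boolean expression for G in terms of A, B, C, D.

Only row (1,1,0,0) gives 0. So G is 1 everywhere except there — the complement of the minterm A·B·¬C·¬D.

G(A, B, C, D) = (((A · B) · C') · D')'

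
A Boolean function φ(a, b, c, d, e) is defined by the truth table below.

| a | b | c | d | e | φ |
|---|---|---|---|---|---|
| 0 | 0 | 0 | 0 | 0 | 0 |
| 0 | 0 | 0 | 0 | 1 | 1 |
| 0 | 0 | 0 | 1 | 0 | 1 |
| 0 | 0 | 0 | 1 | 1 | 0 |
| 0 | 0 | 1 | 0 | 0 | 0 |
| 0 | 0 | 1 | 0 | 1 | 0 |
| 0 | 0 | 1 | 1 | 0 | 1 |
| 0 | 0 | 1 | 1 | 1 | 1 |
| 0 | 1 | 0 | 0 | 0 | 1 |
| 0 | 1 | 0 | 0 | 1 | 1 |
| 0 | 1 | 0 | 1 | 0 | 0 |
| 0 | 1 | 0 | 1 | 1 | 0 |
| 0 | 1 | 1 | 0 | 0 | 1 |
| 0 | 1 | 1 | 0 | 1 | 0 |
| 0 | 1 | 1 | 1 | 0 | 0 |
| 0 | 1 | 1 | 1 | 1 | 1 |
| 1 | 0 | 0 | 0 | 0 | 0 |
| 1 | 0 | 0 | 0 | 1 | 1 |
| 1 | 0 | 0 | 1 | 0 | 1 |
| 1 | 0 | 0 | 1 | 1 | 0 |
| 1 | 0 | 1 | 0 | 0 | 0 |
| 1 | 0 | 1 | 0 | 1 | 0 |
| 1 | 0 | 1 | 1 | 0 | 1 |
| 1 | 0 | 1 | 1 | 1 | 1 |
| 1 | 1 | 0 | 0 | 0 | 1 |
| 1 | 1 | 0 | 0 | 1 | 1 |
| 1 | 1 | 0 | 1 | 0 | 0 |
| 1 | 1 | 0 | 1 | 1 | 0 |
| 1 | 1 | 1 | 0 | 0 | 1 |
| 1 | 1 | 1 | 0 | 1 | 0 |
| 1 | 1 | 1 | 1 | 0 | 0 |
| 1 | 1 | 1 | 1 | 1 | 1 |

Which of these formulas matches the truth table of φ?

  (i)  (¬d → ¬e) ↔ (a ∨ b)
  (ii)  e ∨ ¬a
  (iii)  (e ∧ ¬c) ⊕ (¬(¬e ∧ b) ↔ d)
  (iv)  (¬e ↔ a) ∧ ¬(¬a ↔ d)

iii

(i) disagrees with φ on (0,0,0,1,0) (formula → 0, table → 1); rule it out.
(ii) disagrees with φ on (0,0,0,0,0) (formula → 1, table → 0); rule it out.
(iv) disagrees with φ on (0,0,0,1,0) (formula → 0, table → 1); rule it out.
Only (iii) survives; checking it on all 32 rows confirms it matches φ.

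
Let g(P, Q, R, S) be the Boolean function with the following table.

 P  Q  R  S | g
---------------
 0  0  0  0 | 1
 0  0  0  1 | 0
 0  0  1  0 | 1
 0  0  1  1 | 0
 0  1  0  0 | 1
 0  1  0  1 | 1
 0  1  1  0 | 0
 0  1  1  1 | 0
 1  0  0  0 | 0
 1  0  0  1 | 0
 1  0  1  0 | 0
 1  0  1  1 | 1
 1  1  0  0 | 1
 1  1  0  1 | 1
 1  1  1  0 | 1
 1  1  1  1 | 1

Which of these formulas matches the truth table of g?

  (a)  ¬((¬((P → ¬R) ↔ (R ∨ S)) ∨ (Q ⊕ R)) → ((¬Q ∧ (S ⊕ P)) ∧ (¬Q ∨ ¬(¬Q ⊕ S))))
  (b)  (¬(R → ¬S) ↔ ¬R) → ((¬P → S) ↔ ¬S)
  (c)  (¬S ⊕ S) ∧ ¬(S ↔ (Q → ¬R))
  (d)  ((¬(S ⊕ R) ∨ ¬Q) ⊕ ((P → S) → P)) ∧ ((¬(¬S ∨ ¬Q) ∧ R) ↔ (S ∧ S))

a

(b) fails at (0,0,0,1): the formula yields 1, g is 0.
(c) fails at (0,1,0,1): the formula yields 0, g is 1.
(d) fails at (0,1,0,1): the formula yields 0, g is 1.
(a) is the remaining candidate, and it agrees with g on all 16 inputs.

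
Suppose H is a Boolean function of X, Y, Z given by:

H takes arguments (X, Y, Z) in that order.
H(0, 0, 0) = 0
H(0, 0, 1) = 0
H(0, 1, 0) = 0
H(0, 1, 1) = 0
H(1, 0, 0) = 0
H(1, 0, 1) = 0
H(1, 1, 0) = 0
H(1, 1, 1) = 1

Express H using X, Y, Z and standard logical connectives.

The output is 1 only when every input is 1 — the AND of all inputs.

H(X, Y, Z) = (X and Y) and Z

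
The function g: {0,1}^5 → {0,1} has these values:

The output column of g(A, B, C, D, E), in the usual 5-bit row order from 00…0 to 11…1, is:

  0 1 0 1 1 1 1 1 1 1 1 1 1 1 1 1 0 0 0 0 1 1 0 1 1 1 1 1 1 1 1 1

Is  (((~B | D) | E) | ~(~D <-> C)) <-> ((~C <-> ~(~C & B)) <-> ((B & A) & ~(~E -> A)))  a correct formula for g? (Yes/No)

Check the formula against g row by row:
  A=0, B=0, C=0, D=0, E=0: formula gives 0, g = 0 ✓
  A=0, B=0, C=0, D=0, E=1: formula gives 0, but g = 1 ✗
Row (0,0,0,0,1) is a counterexample, so the formula is not equivalent to g.

No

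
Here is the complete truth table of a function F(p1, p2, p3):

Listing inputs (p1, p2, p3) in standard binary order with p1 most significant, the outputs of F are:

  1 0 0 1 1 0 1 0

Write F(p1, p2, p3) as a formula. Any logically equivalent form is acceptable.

F(p1, p2, p3) = ((((NOT p1 AND NOT p2) AND NOT p3) OR ((NOT p1 AND p2) AND p3)) OR ((p1 AND NOT p2) AND NOT p3)) OR ((p1 AND p2) AND NOT p3)

F=1 on 4 inputs: (0,0,0), (0,1,1), (1,0,0), (1,1,0). Reading each as a conjunction of literals (¬p1·¬p2·¬p3, ¬p1·p2·p3, p1·¬p2·¬p3, p1·p2·¬p3) and taking the OR gives the canonical DNF.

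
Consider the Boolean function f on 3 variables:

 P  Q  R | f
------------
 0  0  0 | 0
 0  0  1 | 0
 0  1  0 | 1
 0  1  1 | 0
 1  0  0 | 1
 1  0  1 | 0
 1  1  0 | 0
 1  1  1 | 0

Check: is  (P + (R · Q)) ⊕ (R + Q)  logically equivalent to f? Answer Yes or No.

No

Check the formula against f row by row:
  P=0, Q=0, R=0: formula gives 0, f = 0 ✓
  P=0, Q=0, R=1: formula gives 1, but f = 0 ✗
Row (0,0,1) is a counterexample, so the formula is not equivalent to f.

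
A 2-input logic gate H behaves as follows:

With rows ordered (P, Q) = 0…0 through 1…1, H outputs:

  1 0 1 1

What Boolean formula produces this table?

H(P, Q) = Q → P

This is Q → P (false only at 0,1).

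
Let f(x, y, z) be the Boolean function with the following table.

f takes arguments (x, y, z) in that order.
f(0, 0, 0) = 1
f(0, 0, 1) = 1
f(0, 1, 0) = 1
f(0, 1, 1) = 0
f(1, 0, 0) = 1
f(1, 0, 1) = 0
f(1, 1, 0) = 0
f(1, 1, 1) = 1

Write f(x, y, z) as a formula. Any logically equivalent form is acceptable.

f(x, y, z) = ((((x' · y) · z) + ((x · y') · z)) + ((x · y) · z'))'

There are just 3 zero rows: (0,1,1), (1,0,1), (1,1,0). Their minterms are ¬x·y·z, x·¬y·z, x·y·¬z; the OR of those covers precisely the 0-outputs, and negating it yields f.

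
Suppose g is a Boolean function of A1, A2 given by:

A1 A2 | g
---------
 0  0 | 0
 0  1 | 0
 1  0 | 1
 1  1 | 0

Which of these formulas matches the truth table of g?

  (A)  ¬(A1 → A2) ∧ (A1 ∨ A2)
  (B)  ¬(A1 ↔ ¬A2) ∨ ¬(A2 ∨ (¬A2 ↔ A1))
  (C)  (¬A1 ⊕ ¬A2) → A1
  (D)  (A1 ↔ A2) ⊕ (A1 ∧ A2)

(B): at (0,0) it gives 1, but g = 0 — eliminated.
(C): at (0,0) it gives 1, but g = 0 — eliminated.
(D): at (0,0) it gives 1, but g = 0 — eliminated.
(A) is the remaining candidate, and it agrees with g on all 4 inputs.

A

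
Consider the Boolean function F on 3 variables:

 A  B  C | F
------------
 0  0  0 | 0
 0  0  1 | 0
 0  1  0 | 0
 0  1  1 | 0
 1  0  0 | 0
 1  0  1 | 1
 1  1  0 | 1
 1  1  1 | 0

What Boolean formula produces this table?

F=1 on 2 inputs: (1,0,1), (1,1,0). Reading each as a conjunction of literals (A·¬B·C, A·B·¬C) and taking the OR gives the canonical DNF.

F(A, B, C) = ((A ∧ ¬B) ∧ C) ∨ ((A ∧ B) ∧ ¬C)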